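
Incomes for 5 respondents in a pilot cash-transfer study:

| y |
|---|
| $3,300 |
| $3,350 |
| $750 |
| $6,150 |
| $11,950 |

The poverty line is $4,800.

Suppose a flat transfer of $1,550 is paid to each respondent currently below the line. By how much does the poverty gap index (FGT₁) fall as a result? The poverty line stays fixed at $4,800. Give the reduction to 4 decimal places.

0.1875

Before: below the line — $750, $3,300, $3,350; poverty gap index (FGT₁) = 0.291667.
After the $1,550 transfer: below the line — $2,300; poverty gap index (FGT₁) = 0.104167.
Reduction = 0.291667 − 0.104167 = 0.1875.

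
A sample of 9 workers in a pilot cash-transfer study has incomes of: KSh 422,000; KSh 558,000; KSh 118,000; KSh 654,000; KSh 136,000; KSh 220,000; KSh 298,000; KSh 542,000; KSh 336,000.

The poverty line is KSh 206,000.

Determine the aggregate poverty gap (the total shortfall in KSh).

Incomes under z: KSh 118,000, KSh 136,000 (q = 2 of N = 9).
Individual gaps: 206000−118000 = 88000; 206000−136000 = 70000.
Aggregate gap = KSh 158,000.

KSh 158,000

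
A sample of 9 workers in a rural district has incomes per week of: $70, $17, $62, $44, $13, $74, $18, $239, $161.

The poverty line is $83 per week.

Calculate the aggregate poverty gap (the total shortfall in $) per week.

$283

Below the line: $13, $17, $18, $44, $62, $70, $74 (q = 7 of N = 9).
Individual gaps: 83−13 = 70; 83−17 = 66; 83−18 = 65; 83−44 = 39; 83−62 = 21; 83−70 = 13; 83−74 = 9.
Aggregate gap = $283.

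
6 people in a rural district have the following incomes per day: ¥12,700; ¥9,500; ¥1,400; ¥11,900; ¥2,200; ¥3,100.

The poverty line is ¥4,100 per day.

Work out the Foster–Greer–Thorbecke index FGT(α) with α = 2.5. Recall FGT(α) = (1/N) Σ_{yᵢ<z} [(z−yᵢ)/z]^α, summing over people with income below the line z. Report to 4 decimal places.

Poor units: ¥1,400, ¥2,200, ¥3,100 (q = 3 of N = 6).
Gap ratios (z−y)/z: (4100−1400)/4100 = 0.6585; (4100−2200)/4100 = 0.4634; (4100−3100)/4100 = 0.2439.
Raised to α = 2.5: 0.35192; 0.14619; 0.02938.
Sum = 0.527496; FGT(2.5) = 0.527496 / 6 = 0.0879.

0.0879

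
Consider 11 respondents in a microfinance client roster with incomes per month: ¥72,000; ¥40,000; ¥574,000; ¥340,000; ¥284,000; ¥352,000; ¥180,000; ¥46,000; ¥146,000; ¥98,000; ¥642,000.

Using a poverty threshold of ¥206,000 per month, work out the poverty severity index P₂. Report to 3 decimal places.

Below z: ¥40,000, ¥46,000, ¥72,000, ¥98,000, ¥146,000, ¥180,000 (q = 6 of N = 11).
Gap ratios (z−y)/z: (206000−40000)/206000 = 0.8058; (206000−46000)/206000 = 0.7767; (206000−72000)/206000 = 0.6505; (206000−98000)/206000 = 0.5243; (206000−146000)/206000 = 0.2913; (206000−180000)/206000 = 0.1262.
Squared: 0.6494; 0.6033; 0.4231; 0.2749; 0.0848; 0.0159.
Sum = 2.051371; P₂ = 2.051371 / 11 = 0.186.

0.186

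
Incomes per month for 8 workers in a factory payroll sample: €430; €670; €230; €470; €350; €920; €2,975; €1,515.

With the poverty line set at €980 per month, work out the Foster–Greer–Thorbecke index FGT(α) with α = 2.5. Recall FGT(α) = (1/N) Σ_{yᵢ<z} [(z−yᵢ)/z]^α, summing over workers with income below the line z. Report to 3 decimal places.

0.167

Below z: €230, €350, €430, €470, €670, €920 (q = 6 of N = 8).
Gap ratios (z−y)/z: (980−230)/980 = 0.7653; (980−350)/980 = 0.6429; (980−430)/980 = 0.5612; (980−470)/980 = 0.5204; (980−670)/980 = 0.3163; (980−920)/980 = 0.0612.
Raised to α = 2.5: 0.51238; 0.33135; 0.23596; 0.19537; 0.05628; 0.00093.
Sum = 1.332263; FGT(2.5) = 1.332263 / 8 = 0.167.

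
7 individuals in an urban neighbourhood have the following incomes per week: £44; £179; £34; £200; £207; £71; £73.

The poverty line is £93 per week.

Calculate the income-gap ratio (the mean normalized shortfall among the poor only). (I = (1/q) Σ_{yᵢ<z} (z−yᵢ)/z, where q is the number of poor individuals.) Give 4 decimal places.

0.4032

Poor units: £34, £44, £71, £73 (q = 4 of N = 7).
Relative gaps: 0.6344, 0.5269, 0.2366, 0.2151; sum = 1.612903.
I averages over the q = 4 poor units only: 1.612903 / 4 = 0.4032.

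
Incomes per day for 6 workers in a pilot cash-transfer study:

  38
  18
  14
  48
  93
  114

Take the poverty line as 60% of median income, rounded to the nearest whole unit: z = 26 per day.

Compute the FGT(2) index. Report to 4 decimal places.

0.0513

Below z: 14, 18 (q = 2 of N = 6).
Shortfall ratios: (26−14)/26 = 0.4615; (26−18)/26 = 0.3077.
Squared: 0.2130; 0.0947.
Sum = 0.307692; P₂ = 0.307692 / 6 = 0.0513.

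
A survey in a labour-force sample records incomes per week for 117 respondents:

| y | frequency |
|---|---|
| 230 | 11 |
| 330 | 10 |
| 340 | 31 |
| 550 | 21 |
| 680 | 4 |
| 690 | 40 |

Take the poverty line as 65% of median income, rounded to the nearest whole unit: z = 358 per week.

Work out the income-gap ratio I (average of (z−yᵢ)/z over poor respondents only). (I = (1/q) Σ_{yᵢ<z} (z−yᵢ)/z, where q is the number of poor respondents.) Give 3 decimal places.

0.121

Below the line: 11×230, 10×330, 31×340 (q = 52 of N = 117).
Relative gaps: 0.3575 (×11), 0.0782 (×10), 0.0503 (×31); sum = 6.273743.
I averages over the q = 52 poor units only: 6.273743 / 52 = 0.121.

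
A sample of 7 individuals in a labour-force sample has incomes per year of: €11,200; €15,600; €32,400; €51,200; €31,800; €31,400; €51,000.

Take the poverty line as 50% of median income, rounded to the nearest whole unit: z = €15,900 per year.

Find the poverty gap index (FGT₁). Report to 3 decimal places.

0.045

Poor units: €11,200, €15,600 (q = 2 of N = 7).
Normalized shortfalls: (15900−11200)/15900 = 0.2956; (15900−15600)/15900 = 0.0189.
Σ = 0.314465. Dividing by the full population N = 7 gives P₁ = 0.045.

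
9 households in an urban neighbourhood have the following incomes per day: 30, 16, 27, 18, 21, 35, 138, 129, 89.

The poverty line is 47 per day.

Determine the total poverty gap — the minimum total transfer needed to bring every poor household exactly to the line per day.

Poor units: 16, 18, 21, 27, 30, 35 (q = 6 of N = 9).
Individual gaps: 47−16 = 31; 47−18 = 29; 47−21 = 26; 47−27 = 20; 47−30 = 17; 47−35 = 12.
Aggregate gap = 135.

135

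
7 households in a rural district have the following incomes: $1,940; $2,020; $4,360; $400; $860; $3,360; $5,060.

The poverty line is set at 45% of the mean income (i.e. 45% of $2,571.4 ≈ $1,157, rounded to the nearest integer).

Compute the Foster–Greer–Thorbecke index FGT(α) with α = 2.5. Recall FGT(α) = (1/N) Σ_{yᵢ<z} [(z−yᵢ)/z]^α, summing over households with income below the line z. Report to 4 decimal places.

0.0542

Poor units: $400, $860 (q = 2 of N = 7).
Shortfall ratios: (1157−400)/1157 = 0.6543; (1157−860)/1157 = 0.2567.
Raised to α = 2.5: 0.34626; 0.03339.
Sum = 0.379649; FGT(2.5) = 0.379649 / 7 = 0.0542.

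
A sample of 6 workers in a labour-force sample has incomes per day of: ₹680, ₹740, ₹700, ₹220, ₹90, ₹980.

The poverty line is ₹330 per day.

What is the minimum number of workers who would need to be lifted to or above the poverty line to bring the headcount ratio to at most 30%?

Currently q = 2 of N = 6 are below the line (H = 0.333).
A headcount ratio of at most 30% allows at most ⌊0.30 × 6⌋ = 1 poor workers.
So at least 2 − 1 = 1 must be lifted.

1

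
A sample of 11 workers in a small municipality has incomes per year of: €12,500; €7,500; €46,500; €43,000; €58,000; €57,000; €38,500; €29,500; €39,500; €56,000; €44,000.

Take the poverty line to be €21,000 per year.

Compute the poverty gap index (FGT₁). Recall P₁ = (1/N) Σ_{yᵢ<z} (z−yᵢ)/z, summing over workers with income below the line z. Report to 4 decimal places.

Below the line: €7,500, €12,500 (q = 2 of N = 11).
Gap ratios (z−y)/z: (21000−7500)/21000 = 0.6429; (21000−12500)/21000 = 0.4048.
Sum of shortfalls = 1.047619; P₁ averages over all N: 1.047619 / 11 = 0.0952.

0.0952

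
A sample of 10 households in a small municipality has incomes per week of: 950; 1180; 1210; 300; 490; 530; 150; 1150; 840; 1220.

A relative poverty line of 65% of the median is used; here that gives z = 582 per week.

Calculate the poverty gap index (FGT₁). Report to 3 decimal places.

Incomes under z: 150, 300, 490, 530 (q = 4 of N = 10).
Gap ratios (z−y)/z: (582−150)/582 = 0.7423; (582−300)/582 = 0.4845; (582−490)/582 = 0.1581; (582−530)/582 = 0.0893.
Σ = 1.474227. Dividing by the full population N = 10 gives P₁ = 0.147.

0.147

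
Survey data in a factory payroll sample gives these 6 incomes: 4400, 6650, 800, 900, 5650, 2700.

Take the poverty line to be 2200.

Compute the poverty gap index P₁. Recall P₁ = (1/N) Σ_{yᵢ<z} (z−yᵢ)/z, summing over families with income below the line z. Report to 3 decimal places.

0.205

Incomes under z: 800, 900 (q = 2 of N = 6).
Normalized shortfalls: (2200−800)/2200 = 0.6364; (2200−900)/2200 = 0.5909.
Σ = 1.227273. Dividing by the full population N = 6 gives P₁ = 0.205.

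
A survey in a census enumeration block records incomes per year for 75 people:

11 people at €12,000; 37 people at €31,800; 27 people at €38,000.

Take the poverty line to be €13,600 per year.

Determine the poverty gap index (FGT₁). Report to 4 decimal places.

0.0173

Below z: 11×€12,000 (q = 11 of N = 75).
Shortfall ratios: (13600−12000)/13600 = 0.1176 (×11).
Sum of shortfalls = 1.294118; P₁ averages over all N: 1.294118 / 75 = 0.0173.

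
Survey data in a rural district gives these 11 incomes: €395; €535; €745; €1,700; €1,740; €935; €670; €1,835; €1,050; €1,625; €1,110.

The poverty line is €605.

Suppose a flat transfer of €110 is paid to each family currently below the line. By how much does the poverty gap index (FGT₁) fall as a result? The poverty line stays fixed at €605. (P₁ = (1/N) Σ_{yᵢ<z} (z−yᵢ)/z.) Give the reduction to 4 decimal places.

0.0270

Before: below the line — €395, €535; poverty gap index (FGT₁) = 0.042074.
After the €110 transfer: below the line — €505; poverty gap index (FGT₁) = 0.015026.
Reduction = 0.042074 − 0.015026 = 0.0270.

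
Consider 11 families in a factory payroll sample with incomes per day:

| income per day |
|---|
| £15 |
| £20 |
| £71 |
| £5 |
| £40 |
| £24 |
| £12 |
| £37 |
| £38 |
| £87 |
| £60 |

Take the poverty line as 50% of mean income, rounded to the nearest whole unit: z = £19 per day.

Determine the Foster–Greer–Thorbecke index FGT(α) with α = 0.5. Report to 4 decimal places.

0.1749

Incomes under z: £5, £12, £15 (q = 3 of N = 11).
Normalized shortfalls: (19−5)/19 = 0.7368; (19−12)/19 = 0.3684; (19−15)/19 = 0.2105.
Raised to α = 0.5: 0.85840; 0.60698; 0.45883.
Sum = 1.924204; FGT(0.5) = 1.924204 / 11 = 0.1749.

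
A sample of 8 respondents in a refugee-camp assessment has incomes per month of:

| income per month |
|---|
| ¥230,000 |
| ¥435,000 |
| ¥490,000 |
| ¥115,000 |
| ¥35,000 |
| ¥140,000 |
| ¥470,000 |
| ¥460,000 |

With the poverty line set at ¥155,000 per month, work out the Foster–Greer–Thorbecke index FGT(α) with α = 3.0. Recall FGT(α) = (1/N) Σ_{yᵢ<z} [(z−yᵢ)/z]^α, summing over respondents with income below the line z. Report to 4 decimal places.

0.0603

Below z: ¥35,000, ¥115,000, ¥140,000 (q = 3 of N = 8).
Shortfall ratios: (155000−35000)/155000 = 0.7742; (155000−115000)/155000 = 0.2581; (155000−140000)/155000 = 0.0968.
Raised to α = 3.0: 0.46403; 0.01719; 0.00091.
Sum = 0.482125; FGT(3.0) = 0.482125 / 8 = 0.0603.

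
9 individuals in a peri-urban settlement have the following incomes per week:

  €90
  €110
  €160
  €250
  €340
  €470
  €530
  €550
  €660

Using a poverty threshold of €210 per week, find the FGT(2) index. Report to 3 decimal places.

Below the line: €90, €110, €160 (q = 3 of N = 9).
Shortfall ratios: (210−90)/210 = 0.5714; (210−110)/210 = 0.4762; (210−160)/210 = 0.2381.
Squared: 0.3265; 0.2268; 0.0567.
Sum = 0.609977; P₂ = 0.609977 / 9 = 0.068.

0.068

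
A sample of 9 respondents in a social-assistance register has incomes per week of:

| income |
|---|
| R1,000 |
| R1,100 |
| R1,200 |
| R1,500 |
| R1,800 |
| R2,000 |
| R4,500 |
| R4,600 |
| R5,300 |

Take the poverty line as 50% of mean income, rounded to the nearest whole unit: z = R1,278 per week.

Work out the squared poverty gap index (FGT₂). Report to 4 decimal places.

0.0078

Incomes under z: R1,000, R1,100, R1,200 (q = 3 of N = 9).
Relative gaps: (1278−1000)/1278 = 0.2175; (1278−1100)/1278 = 0.1393; (1278−1200)/1278 = 0.0610.
Squared: 0.0473; 0.0194; 0.0037.
Sum = 0.070442; P₂ = 0.070442 / 9 = 0.0078.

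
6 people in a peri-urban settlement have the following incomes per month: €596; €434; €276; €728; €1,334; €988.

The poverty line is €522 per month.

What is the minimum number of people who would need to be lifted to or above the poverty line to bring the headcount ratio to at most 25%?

1

2 of the 6 people are poor, so H = 2/6 = 0.333.
A headcount ratio of at most 25% allows at most ⌊0.25 × 6⌋ = 1 poor people.
So at least 2 − 1 = 1 must be lifted.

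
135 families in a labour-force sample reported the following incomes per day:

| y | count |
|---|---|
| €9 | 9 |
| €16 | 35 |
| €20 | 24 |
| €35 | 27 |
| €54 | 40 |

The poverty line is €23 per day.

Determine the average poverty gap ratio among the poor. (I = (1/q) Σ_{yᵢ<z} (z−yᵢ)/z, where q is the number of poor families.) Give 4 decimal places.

0.2832

Poor units: 9×€9, 35×€16, 24×€20 (q = 68 of N = 135).
Relative gaps: 0.6087 (×9), 0.3043 (×35), 0.1304 (×24); sum = 19.260870.
I averages over the q = 68 poor units only: 19.260870 / 68 = 0.2832.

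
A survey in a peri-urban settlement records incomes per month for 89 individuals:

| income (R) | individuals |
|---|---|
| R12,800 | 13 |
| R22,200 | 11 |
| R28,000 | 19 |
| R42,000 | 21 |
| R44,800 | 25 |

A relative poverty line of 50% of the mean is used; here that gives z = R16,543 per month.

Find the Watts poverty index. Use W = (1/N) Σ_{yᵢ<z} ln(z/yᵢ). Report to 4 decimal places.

Below z: 13×R12,800 (q = 13 of N = 89).
Log gaps: ln(16543/12800) = 0.2565 (×13).
W = 3.334732 / 89 = 0.0375.

0.0375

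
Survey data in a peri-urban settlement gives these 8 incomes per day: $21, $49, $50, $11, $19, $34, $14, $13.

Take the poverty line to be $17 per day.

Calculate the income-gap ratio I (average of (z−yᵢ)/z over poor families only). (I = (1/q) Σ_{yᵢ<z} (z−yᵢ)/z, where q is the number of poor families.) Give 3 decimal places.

0.255

Below the line: $11, $13, $14 (q = 3 of N = 8).
Shortfall ratios (z−y)/z: 0.3529, 0.2353, 0.1765; sum = 0.764706.
The income-gap ratio divides by q (the poor only): 0.764706 / 3 = 0.255.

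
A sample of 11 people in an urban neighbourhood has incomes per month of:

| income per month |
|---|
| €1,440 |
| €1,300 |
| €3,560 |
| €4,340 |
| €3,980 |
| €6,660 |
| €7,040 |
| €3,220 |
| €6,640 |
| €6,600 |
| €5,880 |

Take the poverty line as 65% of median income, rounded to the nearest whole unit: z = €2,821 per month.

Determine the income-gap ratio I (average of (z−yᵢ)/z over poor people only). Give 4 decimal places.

Incomes under z: €1,300, €1,440 (q = 2 of N = 11).
Shortfall ratios (z−y)/z: 0.5392, 0.4895; sum = 1.028713.
The income-gap ratio divides by q (the poor only): 1.028713 / 2 = 0.5144.

0.5144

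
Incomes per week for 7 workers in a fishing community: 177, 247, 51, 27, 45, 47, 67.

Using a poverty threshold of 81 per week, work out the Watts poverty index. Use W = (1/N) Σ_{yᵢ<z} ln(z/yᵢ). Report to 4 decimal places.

Below z: 27, 45, 47, 51, 67 (q = 5 of N = 7).
Log gaps: ln(81/27) = 1.0986; ln(81/45) = 0.5878; ln(81/47) = 0.5443; ln(81/51) = 0.4626; ln(81/67) = 0.1898.
W = 2.883081 / 7 = 0.4119.

0.4119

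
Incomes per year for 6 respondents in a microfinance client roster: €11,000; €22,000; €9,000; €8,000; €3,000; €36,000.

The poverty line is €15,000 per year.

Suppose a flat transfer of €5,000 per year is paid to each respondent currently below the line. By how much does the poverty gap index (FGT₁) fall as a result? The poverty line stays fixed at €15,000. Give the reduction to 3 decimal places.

Before: below the line — €3,000, €8,000, €9,000, €11,000; poverty gap index (FGT₁) = 0.32222.
After the €5,000 transfer: below the line — €8,000, €13,000, €14,000; poverty gap index (FGT₁) = 0.11111.
Reduction = 0.32222 − 0.11111 = 0.211.

0.211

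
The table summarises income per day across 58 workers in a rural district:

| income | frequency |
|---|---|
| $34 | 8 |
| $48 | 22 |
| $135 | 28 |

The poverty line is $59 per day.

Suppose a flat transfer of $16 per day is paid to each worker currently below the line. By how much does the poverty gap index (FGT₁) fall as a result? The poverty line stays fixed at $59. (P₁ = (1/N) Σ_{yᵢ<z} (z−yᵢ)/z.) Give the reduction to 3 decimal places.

0.108

Before: below the line — 8×$34, 22×$48; poverty gap index (FGT₁) = 0.12916.
After the $16 transfer: below the line — 8×$50; poverty gap index (FGT₁) = 0.02104.
Reduction = 0.12916 − 0.02104 = 0.108.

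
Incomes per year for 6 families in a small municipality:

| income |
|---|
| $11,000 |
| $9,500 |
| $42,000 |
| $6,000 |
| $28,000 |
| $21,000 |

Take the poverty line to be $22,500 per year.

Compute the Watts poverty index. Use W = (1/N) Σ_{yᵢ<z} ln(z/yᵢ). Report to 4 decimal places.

Incomes under z: $6,000, $9,500, $11,000, $21,000 (q = 4 of N = 6).
Log gaps: ln(22500/6000) = 1.3218; ln(22500/9500) = 0.8622; ln(22500/11000) = 0.7156; ln(22500/21000) = 0.0690.
W = 2.968592 / 6 = 0.4948.

0.4948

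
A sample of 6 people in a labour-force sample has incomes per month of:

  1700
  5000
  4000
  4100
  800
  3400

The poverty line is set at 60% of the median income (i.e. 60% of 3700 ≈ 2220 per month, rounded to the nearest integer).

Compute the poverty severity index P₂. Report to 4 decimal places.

Incomes under z: 800, 1700 (q = 2 of N = 6).
Shortfall ratios: (2220−800)/2220 = 0.6396; (2220−1700)/2220 = 0.2342.
Squared: 0.4091; 0.0549.
Sum = 0.464005; P₂ = 0.464005 / 6 = 0.0773.

0.0773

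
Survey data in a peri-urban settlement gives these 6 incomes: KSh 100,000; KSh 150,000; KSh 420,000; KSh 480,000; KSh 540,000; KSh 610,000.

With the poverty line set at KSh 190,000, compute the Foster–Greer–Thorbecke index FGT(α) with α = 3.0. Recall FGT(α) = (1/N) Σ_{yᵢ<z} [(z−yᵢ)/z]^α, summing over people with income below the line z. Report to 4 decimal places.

0.0193

Below z: KSh 100,000, KSh 150,000 (q = 2 of N = 6).
Shortfall ratios: (190000−100000)/190000 = 0.4737; (190000−150000)/190000 = 0.2105.
Raised to α = 3.0: 0.10628; 0.00933.
Sum = 0.115615; FGT(3.0) = 0.115615 / 6 = 0.0193.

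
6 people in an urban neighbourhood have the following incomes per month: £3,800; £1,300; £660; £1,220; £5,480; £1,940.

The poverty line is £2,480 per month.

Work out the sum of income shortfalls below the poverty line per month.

Poor units: £660, £1,220, £1,300, £1,940 (q = 4 of N = 6).
Individual gaps: 2480−660 = 1820; 2480−1220 = 1260; 2480−1300 = 1180; 2480−1940 = 540.
Aggregate gap = £4,800.

£4,800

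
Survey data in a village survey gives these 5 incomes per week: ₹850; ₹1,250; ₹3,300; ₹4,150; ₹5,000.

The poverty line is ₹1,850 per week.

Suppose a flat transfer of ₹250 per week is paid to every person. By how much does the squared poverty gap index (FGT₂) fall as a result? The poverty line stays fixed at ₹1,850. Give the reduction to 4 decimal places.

0.0394

Before: below the line — ₹850, ₹1,250; squared poverty gap index (FGT₂) = 0.079474.
After the ₹250 transfer: below the line — ₹1,100, ₹1,500; squared poverty gap index (FGT₂) = 0.040029.
Reduction = 0.079474 − 0.040029 = 0.0394.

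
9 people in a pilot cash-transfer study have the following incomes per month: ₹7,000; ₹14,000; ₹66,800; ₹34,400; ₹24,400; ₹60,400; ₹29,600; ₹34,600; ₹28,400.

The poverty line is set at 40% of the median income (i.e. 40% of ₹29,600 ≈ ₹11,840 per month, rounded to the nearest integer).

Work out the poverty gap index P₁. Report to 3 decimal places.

Below the line: ₹7,000 (q = 1 of N = 9).
Gap ratios (z−y)/z: (11840−7000)/11840 = 0.4088.
Sum of shortfalls = 0.408784; P₁ averages over all N: 0.408784 / 9 = 0.045.

0.045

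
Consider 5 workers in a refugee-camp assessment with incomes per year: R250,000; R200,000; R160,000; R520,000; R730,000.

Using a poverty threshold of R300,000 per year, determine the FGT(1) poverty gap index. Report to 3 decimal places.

0.193

Below the line: R160,000, R200,000, R250,000 (q = 3 of N = 5).
Normalized shortfalls: (300000−160000)/300000 = 0.4667; (300000−200000)/300000 = 0.3333; (300000−250000)/300000 = 0.1667.
Σ = 0.966667. Dividing by the full population N = 5 gives P₁ = 0.193.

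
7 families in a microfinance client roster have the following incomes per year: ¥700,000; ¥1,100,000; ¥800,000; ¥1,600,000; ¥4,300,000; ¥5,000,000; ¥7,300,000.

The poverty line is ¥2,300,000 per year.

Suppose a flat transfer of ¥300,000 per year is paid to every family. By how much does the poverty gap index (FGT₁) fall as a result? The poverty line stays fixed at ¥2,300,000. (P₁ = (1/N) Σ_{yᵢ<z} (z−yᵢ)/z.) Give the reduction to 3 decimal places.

Before: below the line — ¥700,000, ¥800,000, ¥1,100,000, ¥1,600,000; poverty gap index (FGT₁) = 0.31056.
After the ¥300,000 transfer: below the line — ¥1,000,000, ¥1,100,000, ¥1,400,000, ¥1,900,000; poverty gap index (FGT₁) = 0.23602.
Reduction = 0.31056 − 0.23602 = 0.075.

0.075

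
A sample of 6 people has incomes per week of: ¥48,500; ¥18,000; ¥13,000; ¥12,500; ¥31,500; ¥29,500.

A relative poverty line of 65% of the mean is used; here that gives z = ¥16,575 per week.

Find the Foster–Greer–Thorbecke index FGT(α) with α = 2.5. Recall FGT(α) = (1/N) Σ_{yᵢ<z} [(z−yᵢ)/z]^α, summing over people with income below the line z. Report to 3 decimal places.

Poor units: ¥12,500, ¥13,000 (q = 2 of N = 6).
Shortfall ratios: (16575−12500)/16575 = 0.2459; (16575−13000)/16575 = 0.2157.
Raised to α = 2.5: 0.02997; 0.02161.
Sum = 0.051575; FGT(2.5) = 0.051575 / 6 = 0.009.

0.009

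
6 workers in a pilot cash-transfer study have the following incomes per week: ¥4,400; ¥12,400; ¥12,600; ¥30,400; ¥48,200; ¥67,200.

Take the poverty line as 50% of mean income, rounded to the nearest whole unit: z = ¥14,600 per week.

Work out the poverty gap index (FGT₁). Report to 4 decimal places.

Below the line: ¥4,400, ¥12,400, ¥12,600 (q = 3 of N = 6).
Gap ratios (z−y)/z: (14600−4400)/14600 = 0.6986; (14600−12400)/14600 = 0.1507; (14600−12600)/14600 = 0.1370.
Sum of shortfalls = 0.986301; P₁ averages over all N: 0.986301 / 6 = 0.1644.

0.1644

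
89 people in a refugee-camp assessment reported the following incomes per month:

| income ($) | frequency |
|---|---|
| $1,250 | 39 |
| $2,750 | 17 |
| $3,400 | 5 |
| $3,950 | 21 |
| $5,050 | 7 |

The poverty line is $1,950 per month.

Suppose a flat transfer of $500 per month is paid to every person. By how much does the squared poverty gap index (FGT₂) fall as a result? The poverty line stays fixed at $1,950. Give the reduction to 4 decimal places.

0.0519

Before: below the line — 39×$1,250; squared poverty gap index (FGT₂) = 0.056468.
After the $500 transfer: below the line — 39×$1,750; squared poverty gap index (FGT₂) = 0.004610.
Reduction = 0.056468 − 0.004610 = 0.0519.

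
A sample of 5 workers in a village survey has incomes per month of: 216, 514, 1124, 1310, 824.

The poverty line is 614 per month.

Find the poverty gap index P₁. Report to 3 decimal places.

Below z: 216, 514 (q = 2 of N = 5).
Relative gaps: (614−216)/614 = 0.6482; (614−514)/614 = 0.1629.
Σ = 0.811075. Dividing by the full population N = 5 gives P₁ = 0.162.

0.162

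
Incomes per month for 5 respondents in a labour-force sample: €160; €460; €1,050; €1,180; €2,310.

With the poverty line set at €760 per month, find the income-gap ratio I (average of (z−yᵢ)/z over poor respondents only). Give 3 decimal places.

Below z: €160, €460 (q = 2 of N = 5).
Shortfall ratios (z−y)/z: 0.7895, 0.3947; sum = 1.184211.
The income-gap ratio divides by q (the poor only): 1.184211 / 2 = 0.592.

0.592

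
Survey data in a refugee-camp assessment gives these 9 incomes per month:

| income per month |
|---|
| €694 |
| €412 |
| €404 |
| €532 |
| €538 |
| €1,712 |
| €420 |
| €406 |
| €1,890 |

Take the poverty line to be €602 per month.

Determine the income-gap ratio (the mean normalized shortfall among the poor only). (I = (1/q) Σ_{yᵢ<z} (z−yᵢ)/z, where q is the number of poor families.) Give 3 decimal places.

Below z: €404, €406, €412, €420, €532, €538 (q = 6 of N = 9).
Shortfall ratios (z−y)/z: 0.3289, 0.3256, 0.3156, 0.3023, 0.1163, 0.1063; sum = 1.495017.
I averages over the q = 6 poor units only: 1.495017 / 6 = 0.249.

0.249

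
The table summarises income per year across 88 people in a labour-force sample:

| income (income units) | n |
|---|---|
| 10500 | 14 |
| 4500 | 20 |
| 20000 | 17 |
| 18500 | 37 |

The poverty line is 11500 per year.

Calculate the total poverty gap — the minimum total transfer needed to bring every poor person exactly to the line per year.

Incomes under z: 20×4500, 14×10500 (q = 34 of N = 88).
Individual gaps: 20×(11500−4500) = 140000; 14×(11500−10500) = 14000.
Aggregate gap = 154000.

154000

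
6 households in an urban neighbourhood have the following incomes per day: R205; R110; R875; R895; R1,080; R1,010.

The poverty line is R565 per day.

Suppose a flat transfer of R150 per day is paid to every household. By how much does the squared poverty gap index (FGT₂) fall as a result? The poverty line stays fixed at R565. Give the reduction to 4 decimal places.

0.1042

Before: below the line — R110, R205; squared poverty gap index (FGT₂) = 0.175751.
After the R150 transfer: below the line — R260, R355; squared poverty gap index (FGT₂) = 0.071593.
Reduction = 0.175751 − 0.071593 = 0.1042.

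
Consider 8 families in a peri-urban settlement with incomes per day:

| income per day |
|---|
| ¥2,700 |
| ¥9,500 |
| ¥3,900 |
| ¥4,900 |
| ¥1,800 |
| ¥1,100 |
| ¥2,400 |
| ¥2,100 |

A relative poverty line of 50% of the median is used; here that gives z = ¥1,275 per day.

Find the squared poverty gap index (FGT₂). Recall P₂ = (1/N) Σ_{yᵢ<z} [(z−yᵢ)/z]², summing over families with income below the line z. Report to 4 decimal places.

0.0024

Incomes under z: ¥1,100 (q = 1 of N = 8).
Normalized shortfalls: (1275−1100)/1275 = 0.1373.
Squared: 0.0188.
Sum = 0.018839; P₂ = 0.018839 / 8 = 0.0024.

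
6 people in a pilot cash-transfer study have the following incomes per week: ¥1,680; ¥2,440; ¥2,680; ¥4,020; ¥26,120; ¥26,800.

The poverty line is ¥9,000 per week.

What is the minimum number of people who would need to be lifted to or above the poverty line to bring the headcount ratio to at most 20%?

3

Currently q = 4 of N = 6 are below the line (H = 0.667).
A headcount ratio of at most 20% allows at most ⌊0.20 × 6⌋ = 1 poor people.
So at least 4 − 1 = 3 must be lifted.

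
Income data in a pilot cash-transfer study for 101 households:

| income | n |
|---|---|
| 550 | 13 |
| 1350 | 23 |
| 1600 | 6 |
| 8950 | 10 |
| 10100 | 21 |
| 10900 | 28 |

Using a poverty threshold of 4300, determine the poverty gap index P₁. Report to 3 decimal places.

Incomes under z: 13×550, 23×1350, 6×1600 (q = 42 of N = 101).
Shortfall ratios: (4300−550)/4300 = 0.8721 (×13); (4300−1350)/4300 = 0.6860 (×23); (4300−1600)/4300 = 0.6279 (×6).
Σ = 30.883721. Dividing by the full population N = 101 gives P₁ = 0.306.

0.306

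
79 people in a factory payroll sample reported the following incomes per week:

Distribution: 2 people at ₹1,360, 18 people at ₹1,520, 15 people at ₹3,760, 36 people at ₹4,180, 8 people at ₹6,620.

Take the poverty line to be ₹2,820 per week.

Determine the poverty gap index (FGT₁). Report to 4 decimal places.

Poor units: 2×₹1,360, 18×₹1,520 (q = 20 of N = 79).
Gap ratios (z−y)/z: (2820−1360)/2820 = 0.5177 (×2); (2820−1520)/2820 = 0.4610 (×18).
Σ = 9.333333. Dividing by the full population N = 79 gives P₁ = 0.1181.

0.1181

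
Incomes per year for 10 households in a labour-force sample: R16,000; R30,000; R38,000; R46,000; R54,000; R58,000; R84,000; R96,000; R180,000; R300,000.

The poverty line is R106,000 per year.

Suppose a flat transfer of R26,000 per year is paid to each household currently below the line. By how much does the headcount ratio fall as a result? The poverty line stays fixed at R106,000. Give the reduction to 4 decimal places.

0.2000

Before: below the line — R16,000, R30,000, R38,000, R46,000, R54,000, R58,000, R84,000, R96,000; headcount ratio = 0.800000.
After the R26,000 transfer: below the line — R42,000, R56,000, R64,000, R72,000, R80,000, R84,000; headcount ratio = 0.600000.
Reduction = 0.800000 − 0.600000 = 0.2000.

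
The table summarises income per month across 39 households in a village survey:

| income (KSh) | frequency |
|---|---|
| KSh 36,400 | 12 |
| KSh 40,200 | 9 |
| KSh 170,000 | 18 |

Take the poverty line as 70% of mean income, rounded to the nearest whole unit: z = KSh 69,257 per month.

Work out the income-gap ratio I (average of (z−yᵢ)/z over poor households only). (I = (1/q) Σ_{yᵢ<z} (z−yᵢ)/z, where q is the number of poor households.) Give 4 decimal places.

Below the line: 12×KSh 36,400, 9×KSh 40,200 (q = 21 of N = 39).
Relative gaps: 0.4744 (×12), 0.4196 (×9); sum = 9.469036.
The income-gap ratio divides by q (the poor only): 9.469036 / 21 = 0.4509.

0.4509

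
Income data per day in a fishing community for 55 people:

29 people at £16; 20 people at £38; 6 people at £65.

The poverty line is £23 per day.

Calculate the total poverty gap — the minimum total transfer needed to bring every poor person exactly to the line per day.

£203

Poor units: 29×£16 (q = 29 of N = 55).
Individual gaps: 29×(23−16) = 203.
Aggregate gap = £203.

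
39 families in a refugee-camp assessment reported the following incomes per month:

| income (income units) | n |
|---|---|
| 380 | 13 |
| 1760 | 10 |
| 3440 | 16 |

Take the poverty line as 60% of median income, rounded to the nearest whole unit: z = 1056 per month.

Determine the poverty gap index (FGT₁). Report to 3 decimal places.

0.213

Below the line: 13×380 (q = 13 of N = 39).
Relative gaps: (1056−380)/1056 = 0.6402 (×13).
Σ = 8.321970. Dividing by the full population N = 39 gives P₁ = 0.213.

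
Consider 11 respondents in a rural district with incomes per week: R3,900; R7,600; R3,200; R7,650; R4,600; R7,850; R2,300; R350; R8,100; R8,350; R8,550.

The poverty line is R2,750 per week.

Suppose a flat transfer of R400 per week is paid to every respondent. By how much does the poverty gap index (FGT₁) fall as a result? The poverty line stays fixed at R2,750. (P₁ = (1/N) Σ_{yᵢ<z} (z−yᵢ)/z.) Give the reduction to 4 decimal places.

Before: below the line — R350, R2,300; poverty gap index (FGT₁) = 0.094215.
After the R400 transfer: below the line — R750, R2,700; poverty gap index (FGT₁) = 0.067769.
Reduction = 0.094215 − 0.067769 = 0.0264.

0.0264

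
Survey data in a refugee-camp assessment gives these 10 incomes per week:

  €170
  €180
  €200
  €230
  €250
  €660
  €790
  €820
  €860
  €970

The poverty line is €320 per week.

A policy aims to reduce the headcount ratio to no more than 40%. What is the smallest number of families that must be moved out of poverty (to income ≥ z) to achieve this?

1

Currently q = 5 of N = 10 are below the line (H = 0.500).
A headcount ratio of at most 40% allows at most ⌊0.40 × 10⌋ = 4 poor families.
So at least 5 − 4 = 1 must be lifted.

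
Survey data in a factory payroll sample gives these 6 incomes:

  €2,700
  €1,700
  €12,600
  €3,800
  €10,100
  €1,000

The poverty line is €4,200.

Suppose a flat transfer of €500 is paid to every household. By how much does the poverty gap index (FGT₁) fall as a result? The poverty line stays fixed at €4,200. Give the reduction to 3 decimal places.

0.075

Before: below the line — €1,000, €1,700, €2,700, €3,800; poverty gap index (FGT₁) = 0.30159.
After the €500 transfer: below the line — €1,500, €2,200, €3,200; poverty gap index (FGT₁) = 0.22619.
Reduction = 0.30159 − 0.22619 = 0.075.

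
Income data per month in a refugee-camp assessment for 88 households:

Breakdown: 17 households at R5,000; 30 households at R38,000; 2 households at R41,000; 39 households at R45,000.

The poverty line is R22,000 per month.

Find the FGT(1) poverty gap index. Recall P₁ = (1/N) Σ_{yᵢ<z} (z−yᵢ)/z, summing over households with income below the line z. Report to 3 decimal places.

0.149

Below z: 17×R5,000 (q = 17 of N = 88).
Shortfall ratios: (22000−5000)/22000 = 0.7727 (×17).
Sum of shortfalls = 13.136364; P₁ averages over all N: 13.136364 / 88 = 0.149.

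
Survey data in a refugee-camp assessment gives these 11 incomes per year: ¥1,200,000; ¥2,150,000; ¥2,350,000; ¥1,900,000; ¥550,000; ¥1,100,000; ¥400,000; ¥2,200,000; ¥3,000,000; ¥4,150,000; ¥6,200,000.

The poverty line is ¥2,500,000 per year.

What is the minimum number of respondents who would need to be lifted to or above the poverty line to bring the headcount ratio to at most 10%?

7

8 of the 11 respondents are poor, so H = 8/11 = 0.727.
A headcount ratio of at most 10% allows at most ⌊0.10 × 11⌋ = 1 poor respondents.
So at least 8 − 1 = 7 must be lifted.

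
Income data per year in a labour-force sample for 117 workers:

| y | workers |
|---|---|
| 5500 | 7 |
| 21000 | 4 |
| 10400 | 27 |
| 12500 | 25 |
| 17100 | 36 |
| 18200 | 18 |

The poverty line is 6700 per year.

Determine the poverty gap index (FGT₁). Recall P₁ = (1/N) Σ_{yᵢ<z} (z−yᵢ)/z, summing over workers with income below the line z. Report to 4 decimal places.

0.0107

Poor units: 7×5500 (q = 7 of N = 117).
Gap ratios (z−y)/z: (6700−5500)/6700 = 0.1791 (×7).
Sum of shortfalls = 1.253731; P₁ averages over all N: 1.253731 / 117 = 0.0107.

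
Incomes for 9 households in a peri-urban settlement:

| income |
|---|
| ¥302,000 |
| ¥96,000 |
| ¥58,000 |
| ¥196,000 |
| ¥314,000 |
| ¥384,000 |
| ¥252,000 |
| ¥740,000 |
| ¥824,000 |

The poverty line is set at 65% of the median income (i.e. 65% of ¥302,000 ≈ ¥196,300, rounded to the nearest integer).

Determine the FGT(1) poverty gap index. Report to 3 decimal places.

0.135

Poor units: ¥58,000, ¥96,000, ¥196,000 (q = 3 of N = 9).
Relative gaps: (196300−58000)/196300 = 0.7045; (196300−96000)/196300 = 0.5110; (196300−196000)/196300 = 0.0015.
Sum of shortfalls = 1.217015; P₁ averages over all N: 1.217015 / 9 = 0.135.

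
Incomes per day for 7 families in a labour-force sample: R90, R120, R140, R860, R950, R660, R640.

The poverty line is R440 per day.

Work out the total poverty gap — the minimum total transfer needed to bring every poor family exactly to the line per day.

Poor units: R90, R120, R140 (q = 3 of N = 7).
Individual gaps: 440−90 = 350; 440−120 = 320; 440−140 = 300.
Aggregate gap = R970.

R970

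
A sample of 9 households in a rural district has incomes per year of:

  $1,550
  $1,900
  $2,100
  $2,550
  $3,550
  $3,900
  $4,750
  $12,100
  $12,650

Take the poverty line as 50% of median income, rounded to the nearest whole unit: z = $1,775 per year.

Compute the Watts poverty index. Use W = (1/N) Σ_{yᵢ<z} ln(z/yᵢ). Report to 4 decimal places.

Poor units: $1,550 (q = 1 of N = 9).
ln(z/y) terms: ln(1775/1550) = 0.1355.
W = 0.135545 / 9 = 0.0151.

0.0151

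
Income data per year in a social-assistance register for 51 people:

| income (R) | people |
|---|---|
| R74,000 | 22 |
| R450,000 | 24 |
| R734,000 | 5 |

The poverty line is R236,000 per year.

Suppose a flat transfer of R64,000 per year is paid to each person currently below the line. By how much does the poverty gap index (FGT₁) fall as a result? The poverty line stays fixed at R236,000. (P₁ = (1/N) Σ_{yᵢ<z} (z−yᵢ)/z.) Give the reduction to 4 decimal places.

0.1170

Before: below the line — 22×R74,000; poverty gap index (FGT₁) = 0.296112.
After the R64,000 transfer: below the line — 22×R138,000; poverty gap index (FGT₁) = 0.179129.
Reduction = 0.296112 − 0.179129 = 0.1170.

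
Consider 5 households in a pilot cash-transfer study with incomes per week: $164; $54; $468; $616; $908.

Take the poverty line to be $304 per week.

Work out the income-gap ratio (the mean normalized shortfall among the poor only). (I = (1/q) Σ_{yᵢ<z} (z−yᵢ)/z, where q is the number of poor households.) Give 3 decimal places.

0.641

Poor units: $54, $164 (q = 2 of N = 5).
Shortfall ratios (z−y)/z: 0.8224, 0.4605; sum = 1.282895.
I averages over the q = 2 poor units only: 1.282895 / 2 = 0.641.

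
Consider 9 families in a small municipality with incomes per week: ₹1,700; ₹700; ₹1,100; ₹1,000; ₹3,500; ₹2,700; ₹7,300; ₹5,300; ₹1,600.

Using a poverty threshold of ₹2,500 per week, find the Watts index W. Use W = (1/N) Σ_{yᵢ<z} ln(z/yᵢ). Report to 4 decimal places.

Below z: ₹700, ₹1,000, ₹1,100, ₹1,600, ₹1,700 (q = 5 of N = 9).
Log shortfalls: ln(2500/700) = 1.2730; ln(2500/1000) = 0.9163; ln(2500/1100) = 0.8210; ln(2500/1600) = 0.4463; ln(2500/1700) = 0.3857.
W = 3.842187 / 9 = 0.4269.

0.4269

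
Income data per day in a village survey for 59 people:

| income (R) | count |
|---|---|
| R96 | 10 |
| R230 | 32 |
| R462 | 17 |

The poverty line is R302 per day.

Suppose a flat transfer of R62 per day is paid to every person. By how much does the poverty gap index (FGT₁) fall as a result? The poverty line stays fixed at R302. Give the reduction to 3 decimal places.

Before: below the line — 10×R96, 32×R230; poverty gap index (FGT₁) = 0.24492.
After the R62 transfer: below the line — 10×R158, 32×R292; poverty gap index (FGT₁) = 0.09878.
Reduction = 0.24492 − 0.09878 = 0.146.

0.146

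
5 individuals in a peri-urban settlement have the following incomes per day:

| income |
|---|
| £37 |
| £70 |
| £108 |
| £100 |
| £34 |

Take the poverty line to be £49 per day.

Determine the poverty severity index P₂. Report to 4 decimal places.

Incomes under z: £34, £37 (q = 2 of N = 5).
Normalized shortfalls: (49−34)/49 = 0.3061; (49−37)/49 = 0.2449.
Squared: 0.0937; 0.0600.
Sum = 0.153686; P₂ = 0.153686 / 5 = 0.0307.

0.0307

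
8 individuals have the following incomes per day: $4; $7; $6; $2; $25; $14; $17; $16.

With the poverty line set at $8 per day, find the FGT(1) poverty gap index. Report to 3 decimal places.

0.203

Incomes under z: $2, $4, $6, $7 (q = 4 of N = 8).
Relative gaps: (8−2)/8 = 0.7500; (8−4)/8 = 0.5000; (8−6)/8 = 0.2500; (8−7)/8 = 0.1250.
Σ = 1.625000. Dividing by the full population N = 8 gives P₁ = 0.203.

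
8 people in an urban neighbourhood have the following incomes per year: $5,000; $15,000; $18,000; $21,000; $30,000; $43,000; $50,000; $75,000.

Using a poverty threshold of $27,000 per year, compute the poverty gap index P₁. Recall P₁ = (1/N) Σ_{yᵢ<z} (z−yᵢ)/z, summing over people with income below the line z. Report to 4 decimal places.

Poor units: $5,000, $15,000, $18,000, $21,000 (q = 4 of N = 8).
Shortfall ratios: (27000−5000)/27000 = 0.8148; (27000−15000)/27000 = 0.4444; (27000−18000)/27000 = 0.3333; (27000−21000)/27000 = 0.2222.
Σ = 1.814815. Dividing by the full population N = 8 gives P₁ = 0.2269.

0.2269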